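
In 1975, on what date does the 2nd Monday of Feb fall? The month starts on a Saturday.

Feb 10, 1975

Feb 1975 begins on a Saturday, so the first Monday is Feb 3 (2 days later).
The 2nd Monday is 1 weeks later: 3 + 7 = 10.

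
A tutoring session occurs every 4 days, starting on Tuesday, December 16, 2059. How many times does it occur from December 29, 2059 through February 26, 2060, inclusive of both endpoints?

Occurrences land 4·i days after December 16, 2059 for i = 0, 1, 2, …
December 29, 2059 is 13 days after the start; 13 ÷ 4 = 3 remainder 1; since the remainder is 1, round up to i = 4. First occurrence in the window: #5 on January 1, 2060 (4×4 = 16 days in).
February 26, 2060 is 72 days after the start; 72 ÷ 4 = 18 remainder 0. Last occurrence in the window: #19 on February 26, 2060.
Occurrences #5 through #19: 15 in total.

15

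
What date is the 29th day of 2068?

29 into Jan → Jan 29.

Jan 29, 2068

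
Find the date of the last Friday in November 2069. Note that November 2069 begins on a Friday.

November 2069 begins on a Friday, so the first Friday is November 1.
November 2069 has 30 days. Adding weeks: 1, 8, 15, 22, 29 — the last one ≤ 30 is the 29th.

29 November 2069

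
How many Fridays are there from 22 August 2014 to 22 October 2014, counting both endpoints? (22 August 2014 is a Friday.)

22 August 2014 is a Friday; the first Friday on or after it is 22 August 2014.
From 22 August 2014 to 22 October 2014: 9 + 30 + 22 = 61 days (rest of August, September, October).
61 ÷ 7 = 8 full weeks with remainder 5, so 8 more Fridays after the first → 9.

9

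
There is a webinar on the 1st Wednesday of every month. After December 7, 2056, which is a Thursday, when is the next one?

December 2056 starts on a Friday, so its 1st Wednesday is December 6, 2056 (5 days in).
That is not after December 7, 2056, so look at January 2057.
January 2057 starts on a Monday, so its 1st Wednesday is January 3, 2057 (2 days in).

January 3, 2057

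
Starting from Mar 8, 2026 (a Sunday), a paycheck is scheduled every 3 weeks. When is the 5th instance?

May 31, 2026

The 5th occurrence is 4 intervals after the first: 4 × 21 = 84 days after Mar 8, 2026.
Mar has 31 days — 23 days to the end of Mar leaves 61.
Apr has 30 days (31 left).
31 days into May → May 31, 2026.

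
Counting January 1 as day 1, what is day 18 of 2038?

18 into January → January 18.

18 January 2038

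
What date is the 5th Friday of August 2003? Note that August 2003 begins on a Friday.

2003-08-29

August 2003 begins on a Friday, so the first Friday is August 1.
The 5th Friday is 4 weeks later: 1 + 28 = 29.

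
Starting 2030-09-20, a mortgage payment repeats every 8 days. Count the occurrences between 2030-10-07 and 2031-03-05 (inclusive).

Occurrences land 8·i days after 2030-09-20 for i = 0, 1, 2, …
2030-10-07 is 17 days after the start; 17 ÷ 8 = 2 remainder 1; since the remainder is 1, round up to i = 3. First occurrence in the window: #4 on 2030-10-14 (3×8 = 24 days in).
2031-03-05 is 166 days after the start; 166 ÷ 8 = 20 remainder 6. Last occurrence in the window: #21 on 2031-02-27.
Occurrences #4 through #21: 18 in total.

18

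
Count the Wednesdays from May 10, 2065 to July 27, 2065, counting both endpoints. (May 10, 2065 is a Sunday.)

11

May 10, 2065 is a Sunday; the first Wednesday on or after it is May 13, 2065 (3 days later).
From May 13, 2065 to July 27, 2065: 18 + 30 + 27 = 75 days (rest of May, June, July).
75 ÷ 7 = 10 full weeks with remainder 5, so 10 more Wednesdays after the first → 11.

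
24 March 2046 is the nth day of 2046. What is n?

83

Days in months before March: 31 + 28 = 59.
Plus 24 days into March → day 83.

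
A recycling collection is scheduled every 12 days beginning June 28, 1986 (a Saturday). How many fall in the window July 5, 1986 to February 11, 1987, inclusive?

Occurrences land 12·i days after June 28, 1986 for i = 0, 1, 2, …
July 5, 1986 is 7 days after the start; 7 ÷ 12 = 0 remainder 7; since the remainder is 7, round up to i = 1. First occurrence in the window: #2 on July 10, 1986 (1×12 = 12 days in).
February 11, 1987 is 228 days after the start; 228 ÷ 12 = 19 remainder 0. Last occurrence in the window: #20 on February 11, 1987.
Occurrences #2 through #20: 19 in total.

19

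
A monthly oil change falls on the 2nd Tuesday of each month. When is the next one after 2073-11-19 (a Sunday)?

November 2073 starts on a Wednesday; its first Tuesday is the 7th, so the 2nd Tuesday is the 14th — 2073-11-14.
That is not after 2073-11-19, so look at December 2073.
December 2073 starts on a Friday; its first Tuesday is the 5th, so the 2nd Tuesday is the 12th — 2073-12-12.

2073-12-12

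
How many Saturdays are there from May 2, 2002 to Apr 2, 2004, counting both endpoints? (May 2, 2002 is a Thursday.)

100

May 2, 2002 is a Thursday; the first Saturday on or after it is May 4, 2002 (2 days later).
From May 4, 2002 to Apr 2, 2004: 241 + 365 + 93 = 699 days (rest of 2002, 2003, to Apr 2, 2004 in 2004).
699 ÷ 7 = 99 full weeks with remainder 6, so 99 more Saturdays after the first → 100.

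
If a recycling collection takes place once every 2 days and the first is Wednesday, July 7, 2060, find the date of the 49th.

The 49th occurrence is 48 intervals after the first: 48 × 2 = 96 days after July 7, 2060.
July has 31 days — 24 days to the end of July leaves 72.
August has 31 days (41 left).
September has 30 days (11 left).
11 days into October → October 11, 2060.

October 11, 2060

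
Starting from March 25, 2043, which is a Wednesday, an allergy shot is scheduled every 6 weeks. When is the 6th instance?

October 21, 2043

The 6th occurrence is 5 intervals after the first: 5 × 42 = 210 days after March 25, 2043.
March has 31 days — 6 days to the end of March leaves 204.
April has 30 days (174 left).
May has 31 days (143 left).
June has 30 days (113 left).
July has 31 days (82 left).
August has 31 days (51 left).
September has 30 days (21 left).
21 days into October → October 21, 2043.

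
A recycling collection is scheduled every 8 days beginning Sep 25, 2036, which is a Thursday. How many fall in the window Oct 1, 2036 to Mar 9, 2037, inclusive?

Occurrences land 8·i days after Sep 25, 2036 for i = 0, 1, 2, …
Oct 1, 2036 is 6 days after the start; 6 ÷ 8 = 0 remainder 6; since the remainder is 6, round up to i = 1. First occurrence in the window: #2 on Oct 3, 2036 (1×8 = 8 days in).
Mar 9, 2037 is 165 days after the start; 165 ÷ 8 = 20 remainder 5. Last occurrence in the window: #21 on Mar 4, 2037.
Occurrences #2 through #21: 20 in total.

20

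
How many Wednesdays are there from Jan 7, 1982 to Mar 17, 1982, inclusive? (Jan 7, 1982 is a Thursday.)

10

Jan 7, 1982 is a Thursday; the first Wednesday on or after it is Jan 13, 1982 (6 days later).
From Jan 13, 1982 to Mar 17, 1982: 18 + 28 + 17 = 63 days (rest of Jan, Feb, Mar).
63 ÷ 7 = 9 full weeks with remainder 0, so 9 more Wednesdays after the first → 10.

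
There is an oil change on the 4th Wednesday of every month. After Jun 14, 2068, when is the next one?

Jun 2068 starts on a Friday; its first Wednesday is the 6th, so the 4th Wednesday is the 27th — Jun 27, 2068.
Jun 27, 2068 is after Jun 14, 2068, so that is the next one.

Jun 27, 2068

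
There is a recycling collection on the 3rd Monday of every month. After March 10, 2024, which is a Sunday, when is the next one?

March 18, 2024

March 2024 starts on a Friday; its first Monday is the 4th, so the 3rd Monday is the 18th — March 18, 2024.
March 18, 2024 is after March 10, 2024, so that is the next one.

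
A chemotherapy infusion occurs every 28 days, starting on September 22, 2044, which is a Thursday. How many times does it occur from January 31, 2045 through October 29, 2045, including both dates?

Occurrences land 28·i days after September 22, 2044 for i = 0, 1, 2, …
January 31, 2045 is 131 days after the start; 131 ÷ 28 = 4 remainder 19; since the remainder is 19, round up to i = 5. First occurrence in the window: #6 on February 9, 2045 (5×28 = 140 days in).
October 29, 2045 is 402 days after the start; 402 ÷ 28 = 14 remainder 10. Last occurrence in the window: #15 on October 19, 2045.
Occurrences #6 through #15: 10 in total.

10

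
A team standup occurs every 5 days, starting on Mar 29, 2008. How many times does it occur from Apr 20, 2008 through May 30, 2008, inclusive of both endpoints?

Occurrences land 5·i days after Mar 29, 2008 for i = 0, 1, 2, …
Apr 20, 2008 is 22 days after the start; 22 ÷ 5 = 4 remainder 2; since the remainder is 2, round up to i = 5. First occurrence in the window: #6 on Apr 23, 2008 (5×5 = 25 days in).
May 30, 2008 is 62 days after the start; 62 ÷ 5 = 12 remainder 2. Last occurrence in the window: #13 on May 28, 2008.
Occurrences #6 through #13: 8 in total.

8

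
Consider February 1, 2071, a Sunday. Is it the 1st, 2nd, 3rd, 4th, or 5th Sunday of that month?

1st

Day 1 falls in week ⌈1/7⌉ of the month.
Days 1–7 hold the 1st Sunday, 8–14 the 2nd, 15–21 the 3rd, 22–28 the 4th, 29–31 the 5th.
1 is in the range for the 1st.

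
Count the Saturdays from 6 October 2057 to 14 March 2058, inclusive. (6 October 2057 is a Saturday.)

6 October 2057 is a Saturday; the first Saturday on or after it is 6 October 2057.
From 6 October 2057 to 14 March 2058: 25 + 30 + 31 + 31 + 28 + 14 = 159 days (rest of October, November, December, January, February, March).
159 ÷ 7 = 22 full weeks with remainder 5, so 22 more Saturdays after the first → 23.

23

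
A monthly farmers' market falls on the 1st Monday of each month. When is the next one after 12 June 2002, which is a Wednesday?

1 July 2002

June 2002 starts on a Saturday, so its 1st Monday is 3 June 2002 (2 days in).
That is not after 12 June 2002, so look at July 2002.
July 2002 starts on a Monday, so its 1st Monday is 1 July 2002.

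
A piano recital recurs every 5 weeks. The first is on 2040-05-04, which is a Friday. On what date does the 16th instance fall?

The 16th occurrence is 15 intervals after the first: 15 × 35 = 525 days after 2040-05-04.
May has 31 days — 27 days to the end of May leaves 498.
From end of May to end of 2040 is 214 days (284 left).
January has 31 days (253 left).
February has 28 days (225 left).
March has 31 days (194 left).
April has 30 days (164 left).
May has 31 days (133 left).
June has 30 days (103 left).
July has 31 days (72 left).
August has 31 days (41 left).
September has 30 days (11 left).
11 days into October → 2041-10-11.

2041-10-11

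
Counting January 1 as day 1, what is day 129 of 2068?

May 8, 2068

Jan has 31 days (129 − 31 = 98 remain).
Feb has 29 days (98 − 29 = 69 remain).
Mar has 31 days (69 − 31 = 38 remain).
Apr has 30 days (38 − 30 = 8 remain).
8 into May → May 8.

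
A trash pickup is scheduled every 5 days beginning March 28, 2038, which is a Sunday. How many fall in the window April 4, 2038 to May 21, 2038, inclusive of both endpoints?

9

Occurrences land 5·i days after March 28, 2038 for i = 0, 1, 2, …
April 4, 2038 is 7 days after the start; 7 ÷ 5 = 1 remainder 2; since the remainder is 2, round up to i = 2. First occurrence in the window: #3 on April 7, 2038 (2×5 = 10 days in).
May 21, 2038 is 54 days after the start; 54 ÷ 5 = 10 remainder 4. Last occurrence in the window: #11 on May 17, 2038.
Occurrences #3 through #11: 9 in total.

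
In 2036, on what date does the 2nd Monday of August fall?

2036-08-11

August 2036 begins on a Friday, so the first Monday is August 4 (3 days later).
The 2nd Monday is 1 weeks later: 4 + 7 = 11.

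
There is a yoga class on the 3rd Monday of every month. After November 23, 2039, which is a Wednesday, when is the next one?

November 2039 starts on a Tuesday; its first Monday is the 7th, so the 3rd Monday is the 21st — November 21, 2039.
That is not after November 23, 2039, so look at December 2039.
December 2039 starts on a Thursday; its first Monday is the 5th, so the 3rd Monday is the 19th — December 19, 2039.

December 19, 2039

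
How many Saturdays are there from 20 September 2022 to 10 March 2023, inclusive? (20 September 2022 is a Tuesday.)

24

20 September 2022 is a Tuesday; the first Saturday on or after it is 24 September 2022 (4 days later).
From 24 September 2022 to 10 March 2023: 6 + 31 + 30 + 31 + 31 + 28 + 10 = 167 days (rest of September, October, November, December, January, February, March).
167 ÷ 7 = 23 full weeks with remainder 6, so 23 more Saturdays after the first → 24.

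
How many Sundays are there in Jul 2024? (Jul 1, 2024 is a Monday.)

Jul 1, 2024 is a Monday; the first Sunday on or after it is Jul 7, 2024 (6 days later).
From Jul 7, 2024 to Jul 31, 2024 is 31 − 7 = 24 days.
24 ÷ 7 = 3 full weeks with remainder 3, so 3 more Sundays after the first → 4.

4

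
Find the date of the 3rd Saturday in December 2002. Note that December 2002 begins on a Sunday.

21 December 2002

December 2002 begins on a Sunday, so the first Saturday is December 7 (6 days later).
The 3rd Saturday is 2 weeks later: 7 + 14 = 21.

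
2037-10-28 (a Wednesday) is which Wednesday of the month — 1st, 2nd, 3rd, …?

4th

Day 28 falls in week ⌈28/7⌉ of the month.
Days 1–7 hold the 1st Wednesday, 8–14 the 2nd, 15–21 the 3rd, 22–28 the 4th, 29–31 the 5th.
28 is in the range for the 4th.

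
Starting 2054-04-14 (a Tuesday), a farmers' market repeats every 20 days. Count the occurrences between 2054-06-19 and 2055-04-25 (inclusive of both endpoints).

Occurrences land 20·i days after 2054-04-14 for i = 0, 1, 2, …
2054-06-19 is 66 days after the start; 66 ÷ 20 = 3 remainder 6; since the remainder is 6, round up to i = 4. First occurrence in the window: #5 on 2054-07-03 (4×20 = 80 days in).
2055-04-25 is 376 days after the start; 376 ÷ 20 = 18 remainder 16. Last occurrence in the window: #19 on 2055-04-09.
Occurrences #5 through #19: 15 in total.

15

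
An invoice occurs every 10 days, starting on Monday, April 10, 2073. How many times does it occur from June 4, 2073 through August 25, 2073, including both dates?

8

Occurrences land 10·i days after April 10, 2073 for i = 0, 1, 2, …
June 4, 2073 is 55 days after the start; 55 ÷ 10 = 5 remainder 5; since the remainder is 5, round up to i = 6. First occurrence in the window: #7 on June 9, 2073 (6×10 = 60 days in).
August 25, 2073 is 137 days after the start; 137 ÷ 10 = 13 remainder 7. Last occurrence in the window: #14 on August 18, 2073.
Occurrences #7 through #14: 8 in total.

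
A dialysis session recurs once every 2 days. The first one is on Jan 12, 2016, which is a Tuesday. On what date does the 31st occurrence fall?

Mar 12, 2016

The 31st occurrence is 30 intervals after the first: 30 × 2 = 60 days after Jan 12, 2016.
Jan has 31 days — 19 days to the end of Jan leaves 41.
Feb has 29 days (12 left).
12 days into Mar → Mar 12, 2016.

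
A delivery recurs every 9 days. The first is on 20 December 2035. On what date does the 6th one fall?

The 6th occurrence is 5 intervals after the first: 5 × 9 = 45 days after 20 December 2035.
December has 31 days — 11 days to the end of December leaves 34.
January has 31 days (3 left).
3 days into February → 3 February 2036.

3 February 2036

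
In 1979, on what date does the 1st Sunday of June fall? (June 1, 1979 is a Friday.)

June 1979 begins on a Friday, so the first Sunday is June 3 (2 days later).

3 June 1979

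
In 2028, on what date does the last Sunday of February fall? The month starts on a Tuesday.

February 27, 2028

February 2028 begins on a Tuesday, so the first Sunday is February 6 (5 days later).
February 2028 has 29 days. Adding weeks: 6, 13, 20, 27 — the last one ≤ 29 is the 27th.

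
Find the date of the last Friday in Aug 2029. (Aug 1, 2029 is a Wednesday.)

Aug 31, 2029

Aug 2029 begins on a Wednesday, so the first Friday is Aug 3 (2 days later).
Aug 2029 has 31 days. Adding weeks: 3, 10, 17, 24, 31 — the last one ≤ 31 is the 31st.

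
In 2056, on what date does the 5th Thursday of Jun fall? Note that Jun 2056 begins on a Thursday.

Jun 29, 2056

Jun 2056 begins on a Thursday, so the first Thursday is Jun 1.
The 5th Thursday is 4 weeks later: 1 + 28 = 29.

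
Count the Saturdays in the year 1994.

53

January 1, 1994 is a Saturday; the first Saturday on or after it is January 1, 1994.
From January 1, 1994 to December 31, 1994: 30 + 28 + 31 + 30 + 31 + 30 + 31 + 31 + 30 + 31 + 30 + 31 = 364 days (rest of January, February, March, April, May, June, July, August, September, October, November, December).
364 ÷ 7 = 52 full weeks with remainder 0, so 52 more Saturdays after the first → 53.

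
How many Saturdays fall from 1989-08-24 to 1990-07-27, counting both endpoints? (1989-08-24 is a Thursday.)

1989-08-24 is a Thursday; the first Saturday on or after it is 1989-08-26 (2 days later).
From 1989-08-26 to 1990-07-27: 127 + 208 = 335 days (rest of 1989, to 1990-07-27 in 1990).
335 ÷ 7 = 47 full weeks with remainder 6, so 47 more Saturdays after the first → 48.

48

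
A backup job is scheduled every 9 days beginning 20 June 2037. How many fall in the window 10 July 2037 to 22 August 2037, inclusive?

5

Occurrences land 9·i days after 20 June 2037 for i = 0, 1, 2, …
10 July 2037 is 20 days after the start; 20 ÷ 9 = 2 remainder 2; since the remainder is 2, round up to i = 3. First occurrence in the window: #4 on 17 July 2037 (3×9 = 27 days in).
22 August 2037 is 63 days after the start; 63 ÷ 9 = 7 remainder 0. Last occurrence in the window: #8 on 22 August 2037.
Occurrences #4 through #8: 5 in total.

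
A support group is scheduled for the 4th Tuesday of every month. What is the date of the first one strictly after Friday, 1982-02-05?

1982-02-23

February 1982 starts on a Monday; its first Tuesday is the 2nd, so the 4th Tuesday is the 23rd — 1982-02-23.
1982-02-23 is after 1982-02-05, so that is the next one.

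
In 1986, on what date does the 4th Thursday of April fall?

April 1986 begins on a Tuesday, so the first Thursday is April 3 (2 days later).
The 4th Thursday is 3 weeks later: 3 + 21 = 24.

April 24, 1986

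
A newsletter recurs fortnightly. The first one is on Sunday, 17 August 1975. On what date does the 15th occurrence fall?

The 15th occurrence is 14 intervals after the first: 14 × 14 = 196 days after 17 August 1975.
August has 31 days — 14 days to the end of August leaves 182.
September has 30 days (152 left).
October has 31 days (121 left).
November has 30 days (91 left).
December has 31 days (60 left).
January has 31 days (29 left).
29 days into February → 29 February 1976.

29 February 1976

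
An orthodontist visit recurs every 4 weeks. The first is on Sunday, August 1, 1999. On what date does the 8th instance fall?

The 8th occurrence is 7 intervals after the first: 7 × 28 = 196 days after August 1, 1999.
August has 31 days — 30 days to the end of August leaves 166.
September has 30 days (136 left).
October has 31 days (105 left).
November has 30 days (75 left).
December has 31 days (44 left).
January has 31 days (13 left).
13 days into February → February 13, 2000.

February 13, 2000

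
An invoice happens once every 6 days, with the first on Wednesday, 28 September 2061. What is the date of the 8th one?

The 8th occurrence is 7 intervals after the first: 7 × 6 = 42 days after 28 September 2061.
September has 30 days — 2 days to the end of September leaves 40.
October has 31 days (9 left).
9 days into November → 9 November 2061.

9 November 2061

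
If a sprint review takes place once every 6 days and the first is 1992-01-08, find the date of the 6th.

The 6th occurrence is 5 intervals after the first: 5 × 6 = 30 days after 1992-01-08.
January has 31 days — 23 days to the end of January leaves 7.
7 days into February → 1992-02-07.

1992-02-07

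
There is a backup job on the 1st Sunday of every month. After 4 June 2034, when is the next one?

2 July 2034

June 2034 starts on a Thursday, so its 1st Sunday is 4 June 2034 (3 days in).
That is not after 4 June 2034, so look at July 2034.
July 2034 starts on a Saturday, so its 1st Sunday is 2 July 2034 (1 day in).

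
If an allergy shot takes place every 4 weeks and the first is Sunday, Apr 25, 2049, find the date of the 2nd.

May 23, 2049

The 2nd occurrence is 1 interval after the first: 1 × 28 = 28 days after Apr 25, 2049.
Apr has 30 days — 5 days to the end of Apr leaves 23.
23 days into May → May 23, 2049.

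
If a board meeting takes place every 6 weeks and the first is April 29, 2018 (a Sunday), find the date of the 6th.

The 6th occurrence is 5 intervals after the first: 5 × 42 = 210 days after April 29, 2018.
April has 30 days — 1 day to the end of April leaves 209.
May has 31 days (178 left).
June has 30 days (148 left).
July has 31 days (117 left).
August has 31 days (86 left).
September has 30 days (56 left).
October has 31 days (25 left).
25 days into November → November 25, 2018.

November 25, 2018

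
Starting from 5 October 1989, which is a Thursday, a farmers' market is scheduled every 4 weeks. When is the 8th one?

The 8th occurrence is 7 intervals after the first: 7 × 28 = 196 days after 5 October 1989.
October has 31 days — 26 days to the end of October leaves 170.
November has 30 days (140 left).
December has 31 days (109 left).
January has 31 days (78 left).
February has 28 days (50 left).
March has 31 days (19 left).
19 days into April → 19 April 1990.

19 April 1990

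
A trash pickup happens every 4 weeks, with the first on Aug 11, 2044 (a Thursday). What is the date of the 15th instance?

The 15th occurrence is 14 intervals after the first: 14 × 28 = 392 days after Aug 11, 2044.
Aug has 31 days — 20 days to the end of Aug leaves 372.
Sep has 30 days (342 left).
Oct has 31 days (311 left).
Nov has 30 days (281 left).
Dec has 31 days (250 left).
Jan has 31 days (219 left).
Feb has 28 days (191 left).
Mar has 31 days (160 left).
Apr has 30 days (130 left).
May has 31 days (99 left).
Jun has 30 days (69 left).
Jul has 31 days (38 left).
Aug has 31 days (7 left).
7 days into Sep → Sep 7, 2045.

Sep 7, 2045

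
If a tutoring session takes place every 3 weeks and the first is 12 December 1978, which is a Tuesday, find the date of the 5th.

The 5th occurrence is 4 intervals after the first: 4 × 21 = 84 days after 12 December 1978.
December has 31 days — 19 days to the end of December leaves 65.
January has 31 days (34 left).
February has 28 days (6 left).
6 days into March → 6 March 1979.

6 March 1979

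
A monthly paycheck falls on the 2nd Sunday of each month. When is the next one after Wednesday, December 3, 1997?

December 1997 starts on a Monday; its first Sunday is the 7th, so the 2nd Sunday is the 14th — December 14, 1997.
December 14, 1997 is after December 3, 1997, so that is the next one.

December 14, 1997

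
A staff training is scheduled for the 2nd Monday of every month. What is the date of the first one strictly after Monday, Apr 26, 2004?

May 10, 2004

Apr 2004 starts on a Thursday; its first Monday is the 5th, so the 2nd Monday is the 12th — Apr 12, 2004.
That is not after Apr 26, 2004, so look at May 2004.
May 2004 starts on a Saturday; its first Monday is the 3rd, so the 2nd Monday is the 10th — May 10, 2004.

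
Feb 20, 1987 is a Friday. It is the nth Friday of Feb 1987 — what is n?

3rd

Day 20 falls in week ⌈20/7⌉ of the month.
Days 1–7 hold the 1st Friday, 8–14 the 2nd, 15–21 the 3rd, 22–28 the 4th, 29–31 the 5th.
20 is in the range for the 3rd.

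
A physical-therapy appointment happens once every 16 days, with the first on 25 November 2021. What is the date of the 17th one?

8 August 2022

The 17th occurrence is 16 intervals after the first: 16 × 16 = 256 days after 25 November 2021.
November has 30 days — 5 days to the end of November leaves 251.
December has 31 days (220 left).
January has 31 days (189 left).
February has 28 days (161 left).
March has 31 days (130 left).
April has 30 days (100 left).
May has 31 days (69 left).
June has 30 days (39 left).
July has 31 days (8 left).
8 days into August → 8 August 2022.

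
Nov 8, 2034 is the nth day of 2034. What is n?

Days in months before Nov: 31 + 28 + 31 + 30 + 31 + 30 + 31 + 31 + 30 + 31 = 304.
Plus 8 days into Nov → day 312.

312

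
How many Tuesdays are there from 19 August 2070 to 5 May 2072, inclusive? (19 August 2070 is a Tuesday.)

90

19 August 2070 is a Tuesday; the first Tuesday on or after it is 19 August 2070.
From 19 August 2070 to 5 May 2072: 134 + 365 + 126 = 625 days (rest of 2070, 2071, to 5 May 2072 in 2072).
625 ÷ 7 = 89 full weeks with remainder 2, so 89 more Tuesdays after the first → 90.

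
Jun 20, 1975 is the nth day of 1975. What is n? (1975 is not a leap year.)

171

Days in months before Jun: 31 + 28 + 31 + 30 + 31 = 151.
Plus 20 days into Jun → day 171.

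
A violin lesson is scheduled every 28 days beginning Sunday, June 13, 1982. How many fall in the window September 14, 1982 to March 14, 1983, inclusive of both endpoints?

6

Occurrences land 28·i days after June 13, 1982 for i = 0, 1, 2, …
September 14, 1982 is 93 days after the start; 93 ÷ 28 = 3 remainder 9; since the remainder is 9, round up to i = 4. First occurrence in the window: #5 on October 3, 1982 (4×28 = 112 days in).
March 14, 1983 is 274 days after the start; 274 ÷ 28 = 9 remainder 22. Last occurrence in the window: #10 on February 20, 1983.
Occurrences #5 through #10: 6 in total.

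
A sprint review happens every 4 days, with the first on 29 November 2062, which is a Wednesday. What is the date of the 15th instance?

24 January 2063

The 15th occurrence is 14 intervals after the first: 14 × 4 = 56 days after 29 November 2062.
November has 30 days — 1 day to the end of November leaves 55.
December has 31 days (24 left).
24 days into January → 24 January 2063.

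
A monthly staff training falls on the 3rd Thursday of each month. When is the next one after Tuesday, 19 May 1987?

21 May 1987

May 1987 starts on a Friday; its first Thursday is the 7th, so the 3rd Thursday is the 21st — 21 May 1987.
21 May 1987 is after 19 May 1987, so that is the next one.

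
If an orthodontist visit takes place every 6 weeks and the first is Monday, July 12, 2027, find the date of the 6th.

The 6th occurrence is 5 intervals after the first: 5 × 42 = 210 days after July 12, 2027.
July has 31 days — 19 days to the end of July leaves 191.
August has 31 days (160 left).
September has 30 days (130 left).
October has 31 days (99 left).
November has 30 days (69 left).
December has 31 days (38 left).
January has 31 days (7 left).
7 days into February → February 7, 2028.

February 7, 2028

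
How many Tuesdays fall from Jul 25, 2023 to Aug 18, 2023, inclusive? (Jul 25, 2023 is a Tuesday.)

4

Jul 25, 2023 is a Tuesday; the first Tuesday on or after it is Jul 25, 2023.
From Jul 25, 2023 to Aug 18, 2023: 6 + 18 = 24 days (rest of Jul, Aug).
24 ÷ 7 = 3 full weeks with remainder 3, so 3 more Tuesdays after the first → 4.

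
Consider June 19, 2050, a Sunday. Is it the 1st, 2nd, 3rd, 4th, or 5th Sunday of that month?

3rd

Day 19 falls in week ⌈19/7⌉ of the month.
Days 1–7 hold the 1st Sunday, 8–14 the 2nd, 15–21 the 3rd, 22–28 the 4th, 29–31 the 5th.
19 is in the range for the 3rd.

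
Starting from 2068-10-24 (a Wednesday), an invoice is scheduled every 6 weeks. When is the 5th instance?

The 5th occurrence is 4 intervals after the first: 4 × 42 = 168 days after 2068-10-24.
October has 31 days — 7 days to the end of October leaves 161.
November has 30 days (131 left).
December has 31 days (100 left).
January has 31 days (69 left).
February has 28 days (41 left).
March has 31 days (10 left).
10 days into April → 2069-04-10.

2069-04-10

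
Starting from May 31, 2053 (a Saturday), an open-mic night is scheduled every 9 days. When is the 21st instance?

November 27, 2053

The 21st occurrence is 20 intervals after the first: 20 × 9 = 180 days after May 31, 2053.
May has 31 days — 0 days to the end of May leaves 180.
June has 30 days (150 left).
July has 31 days (119 left).
August has 31 days (88 left).
September has 30 days (58 left).
October has 31 days (27 left).
27 days into November → November 27, 2053.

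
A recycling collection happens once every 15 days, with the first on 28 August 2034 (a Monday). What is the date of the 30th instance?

6 November 2035

The 30th occurrence is 29 intervals after the first: 29 × 15 = 435 days after 28 August 2034.
August has 31 days — 3 days to the end of August leaves 432.
From end of August to end of 2034 is 122 days (310 left).
January has 31 days (279 left).
February has 28 days (251 left).
March has 31 days (220 left).
April has 30 days (190 left).
May has 31 days (159 left).
June has 30 days (129 left).
July has 31 days (98 left).
August has 31 days (67 left).
September has 30 days (37 left).
October has 31 days (6 left).
6 days into November → 6 November 2035.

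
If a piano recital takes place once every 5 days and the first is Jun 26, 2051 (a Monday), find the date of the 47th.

Feb 11, 2052

The 47th occurrence is 46 intervals after the first: 46 × 5 = 230 days after Jun 26, 2051.
Jun has 30 days — 4 days to the end of Jun leaves 226.
Jul has 31 days (195 left).
Aug has 31 days (164 left).
Sep has 30 days (134 left).
Oct has 31 days (103 left).
Nov has 30 days (73 left).
Dec has 31 days (42 left).
Jan has 31 days (11 left).
11 days into Feb → Feb 11, 2052.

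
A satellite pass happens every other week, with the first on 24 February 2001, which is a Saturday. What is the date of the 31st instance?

The 31st occurrence is 30 intervals after the first: 30 × 14 = 420 days after 24 February 2001.
February has 28 days — 4 days to the end of February leaves 416.
From end of February to end of 2001 is 306 days (110 left).
January has 31 days (79 left).
February has 28 days (51 left).
March has 31 days (20 left).
20 days into April → 20 April 2002.

20 April 2002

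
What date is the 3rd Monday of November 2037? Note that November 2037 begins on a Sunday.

2037-11-16

November 2037 begins on a Sunday, so the first Monday is November 2 (1 day later).
The 3rd Monday is 2 weeks later: 2 + 14 = 16.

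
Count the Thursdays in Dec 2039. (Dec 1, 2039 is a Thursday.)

5

Dec 1, 2039 is a Thursday; the first Thursday on or after it is Dec 1, 2039.
From Dec 1, 2039 to Dec 31, 2039 is 31 − 1 = 30 days.
30 ÷ 7 = 4 full weeks with remainder 2, so 4 more Thursdays after the first → 5.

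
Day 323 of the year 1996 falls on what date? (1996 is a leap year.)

January has 31 days (323 − 31 = 292 remain).
February has 29 days (292 − 29 = 263 remain).
March has 31 days (263 − 31 = 232 remain).
April has 30 days (232 − 30 = 202 remain).
May has 31 days (202 − 31 = 171 remain).
June has 30 days (171 − 30 = 141 remain).
July has 31 days (141 − 31 = 110 remain).
August has 31 days (110 − 31 = 79 remain).
September has 30 days (79 − 30 = 49 remain).
October has 31 days (49 − 31 = 18 remain).
18 into November → November 18.

November 18, 1996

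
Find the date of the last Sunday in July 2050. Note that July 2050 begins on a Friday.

2050-07-31

July 2050 begins on a Friday, so the first Sunday is July 3 (2 days later).
July 2050 has 31 days. Adding weeks: 3, 10, 17, 24, 31 — the last one ≤ 31 is the 31st.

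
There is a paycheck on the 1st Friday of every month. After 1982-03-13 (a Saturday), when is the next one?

March 1982 starts on a Monday, so its 1st Friday is 1982-03-05 (4 days in).
That is not after 1982-03-13, so look at April 1982.
April 1982 starts on a Thursday, so its 1st Friday is 1982-04-02 (1 day in).

1982-04-02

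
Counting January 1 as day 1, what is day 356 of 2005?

January has 31 days (356 − 31 = 325 remain).
February has 28 days (325 − 28 = 297 remain).
March has 31 days (297 − 31 = 266 remain).
April has 30 days (266 − 30 = 236 remain).
May has 31 days (236 − 31 = 205 remain).
June has 30 days (205 − 30 = 175 remain).
July has 31 days (175 − 31 = 144 remain).
August has 31 days (144 − 31 = 113 remain).
September has 30 days (113 − 30 = 83 remain).
October has 31 days (83 − 31 = 52 remain).
November has 30 days (52 − 30 = 22 remain).
22 into December → December 22.

December 22, 2005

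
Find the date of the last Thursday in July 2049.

The first Thursday of July 2049 is July 1.
July 2049 has 31 days. Adding weeks: 1, 8, 15, 22, 29 — the last one ≤ 31 is the 29th.

29 July 2049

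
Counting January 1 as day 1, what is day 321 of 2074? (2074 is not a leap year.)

17 November 2074

January has 31 days (321 − 31 = 290 remain).
February has 28 days (290 − 28 = 262 remain).
March has 31 days (262 − 31 = 231 remain).
April has 30 days (231 − 30 = 201 remain).
May has 31 days (201 − 31 = 170 remain).
June has 30 days (170 − 30 = 140 remain).
July has 31 days (140 − 31 = 109 remain).
August has 31 days (109 − 31 = 78 remain).
September has 30 days (78 − 30 = 48 remain).
October has 31 days (48 − 31 = 17 remain).
17 into November → November 17.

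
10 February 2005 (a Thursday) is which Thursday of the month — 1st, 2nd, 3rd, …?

2nd

Day 10 falls in week ⌈10/7⌉ of the month.
Days 1–7 hold the 1st Thursday, 8–14 the 2nd, 15–21 the 3rd, 22–28 the 4th, 29–31 the 5th.
10 is in the range for the 2nd.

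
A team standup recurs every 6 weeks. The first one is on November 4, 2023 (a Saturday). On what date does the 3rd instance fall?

January 27, 2024

The 3rd occurrence is 2 intervals after the first: 2 × 42 = 84 days after November 4, 2023.
November has 30 days — 26 days to the end of November leaves 58.
December has 31 days (27 left).
27 days into January → January 27, 2024.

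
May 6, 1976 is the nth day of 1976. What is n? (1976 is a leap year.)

127

Days in months before May: 31 + 29 + 31 + 30 = 121.
Plus 6 days into May → day 127.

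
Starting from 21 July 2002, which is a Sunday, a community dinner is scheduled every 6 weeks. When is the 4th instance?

24 November 2002

The 4th occurrence is 3 intervals after the first: 3 × 42 = 126 days after 21 July 2002.
July has 31 days — 10 days to the end of July leaves 116.
August has 31 days (85 left).
September has 30 days (55 left).
October has 31 days (24 left).
24 days into November → 24 November 2002.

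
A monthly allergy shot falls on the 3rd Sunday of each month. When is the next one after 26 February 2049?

21 March 2049

February 2049 starts on a Monday; its first Sunday is the 7th, so the 3rd Sunday is the 21st — 21 February 2049.
That is not after 26 February 2049, so look at March 2049.
March 2049 starts on a Monday; its first Sunday is the 7th, so the 3rd Sunday is the 21st — 21 March 2049.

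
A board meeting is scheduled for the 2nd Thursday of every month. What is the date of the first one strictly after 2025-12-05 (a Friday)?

December 2025 starts on a Monday; its first Thursday is the 4th, so the 2nd Thursday is the 11th — 2025-12-11.
2025-12-11 is after 2025-12-05, so that is the next one.

2025-12-11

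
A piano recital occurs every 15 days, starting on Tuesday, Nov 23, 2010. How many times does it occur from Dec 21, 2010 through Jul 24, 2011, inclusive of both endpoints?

15

Occurrences land 15·i days after Nov 23, 2010 for i = 0, 1, 2, …
Dec 21, 2010 is 28 days after the start; 28 ÷ 15 = 1 remainder 13; since the remainder is 13, round up to i = 2. First occurrence in the window: #3 on Dec 23, 2010 (2×15 = 30 days in).
Jul 24, 2011 is 243 days after the start; 243 ÷ 15 = 16 remainder 3. Last occurrence in the window: #17 on Jul 21, 2011.
Occurrences #3 through #17: 15 in total.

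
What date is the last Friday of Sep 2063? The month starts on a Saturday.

Sep 28, 2063

Sep 2063 begins on a Saturday, so the first Friday is Sep 7 (6 days later).
Sep 2063 has 30 days. Adding weeks: 7, 14, 21, 28 — the last one ≤ 30 is the 28th.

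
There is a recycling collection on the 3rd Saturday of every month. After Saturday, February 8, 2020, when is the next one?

February 2020 starts on a Saturday; its first Saturday is the 1st, so the 3rd Saturday is the 15th — February 15, 2020.
February 15, 2020 is after February 8, 2020, so that is the next one.

February 15, 2020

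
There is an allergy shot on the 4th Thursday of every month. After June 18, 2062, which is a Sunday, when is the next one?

June 22, 2062

June 2062 starts on a Thursday; its first Thursday is the 1st, so the 4th Thursday is the 22nd — June 22, 2062.
June 22, 2062 is after June 18, 2062, so that is the next one.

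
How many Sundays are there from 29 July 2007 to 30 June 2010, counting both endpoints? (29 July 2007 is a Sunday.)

29 July 2007 is a Sunday; the first Sunday on or after it is 29 July 2007.
From 29 July 2007 to 30 June 2010: 155 + 366 + 365 + 181 = 1067 days (rest of 2007, 2008, 2009, to 30 June 2010 in 2010).
1067 ÷ 7 = 152 full weeks with remainder 3, so 152 more Sundays after the first → 153.

153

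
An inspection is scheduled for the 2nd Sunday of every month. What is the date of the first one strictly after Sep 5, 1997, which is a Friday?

Sep 1997 starts on a Monday; its first Sunday is the 7th, so the 2nd Sunday is the 14th — Sep 14, 1997.
Sep 14, 1997 is after Sep 5, 1997, so that is the next one.

Sep 14, 1997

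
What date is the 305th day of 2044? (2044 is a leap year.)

October 31, 2044

January has 31 days (305 − 31 = 274 remain).
February has 29 days (274 − 29 = 245 remain).
March has 31 days (245 − 31 = 214 remain).
April has 30 days (214 − 30 = 184 remain).
May has 31 days (184 − 31 = 153 remain).
June has 30 days (153 − 30 = 123 remain).
July has 31 days (123 − 31 = 92 remain).
August has 31 days (92 − 31 = 61 remain).
September has 30 days (61 − 30 = 31 remain).
31 into October → October 31.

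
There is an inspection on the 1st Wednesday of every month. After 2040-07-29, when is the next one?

July 2040 starts on a Sunday, so its 1st Wednesday is 2040-07-04 (3 days in).
That is not after 2040-07-29, so look at August 2040.
August 2040 starts on a Wednesday, so its 1st Wednesday is 2040-08-01.

2040-08-01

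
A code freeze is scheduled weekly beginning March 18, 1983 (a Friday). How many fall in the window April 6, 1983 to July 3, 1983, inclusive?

Occurrences land 7·i days after March 18, 1983 for i = 0, 1, 2, …
April 6, 1983 is 19 days after the start; 19 ÷ 7 = 2 remainder 5; since the remainder is 5, round up to i = 3. First occurrence in the window: #4 on April 8, 1983 (3×7 = 21 days in).
July 3, 1983 is 107 days after the start; 107 ÷ 7 = 15 remainder 2. Last occurrence in the window: #16 on July 1, 1983.
Occurrences #4 through #16: 13 in total.

13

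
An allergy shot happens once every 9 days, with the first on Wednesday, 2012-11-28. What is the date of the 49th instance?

The 49th occurrence is 48 intervals after the first: 48 × 9 = 432 days after 2012-11-28.
November has 30 days — 2 days to the end of November leaves 430.
From end of November to end of 2012 is 31 days (399 left).
2013 has 365 days (34 left).
January has 31 days (3 left).
3 days into February → 2014-02-03.

2014-02-03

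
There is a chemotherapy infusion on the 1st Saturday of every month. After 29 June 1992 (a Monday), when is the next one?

4 July 1992

June 1992 starts on a Monday, so its 1st Saturday is 6 June 1992 (5 days in).
That is not after 29 June 1992, so look at July 1992.
July 1992 starts on a Wednesday, so its 1st Saturday is 4 July 1992 (3 days in).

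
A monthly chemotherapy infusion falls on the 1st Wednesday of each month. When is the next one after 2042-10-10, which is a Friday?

October 2042 starts on a Wednesday, so its 1st Wednesday is 2042-10-01.
That is not after 2042-10-10, so look at November 2042.
November 2042 starts on a Saturday, so its 1st Wednesday is 2042-11-05 (4 days in).

2042-11-05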